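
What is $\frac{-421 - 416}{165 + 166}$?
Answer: $- \frac{837}{331} \approx -2.5287$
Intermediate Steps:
$\frac{-421 - 416}{165 + 166} = \frac{-421 - 416}{331} = \left(-837\right) \frac{1}{331} = - \frac{837}{331}$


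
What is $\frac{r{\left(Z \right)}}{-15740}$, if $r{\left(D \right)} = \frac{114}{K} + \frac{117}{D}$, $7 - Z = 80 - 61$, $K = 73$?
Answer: $\frac{2391}{4596080} \approx 0.00052023$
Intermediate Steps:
$Z = -12$ ($Z = 7 - \left(80 - 61\right) = 7 - 19 = -12$)
$r{\left(D \right)} = \frac{114}{73} + \frac{117}{D}$
$\frac{r{\left(Z \right)}}{-15740} = \frac{\frac{114}{73} + \frac{117}{-12}}{-15740} = \left(\frac{114}{73} + 117 \left(- \frac{1}{12}\right)\right) \left(- \frac{1}{15740}\right) = \left(\frac{114}{73} - \frac{39}{4}\right) \left(- \frac{1}{15740}\right) = \left(- \frac{2391}{292}\right) \left(- \frac{1}{15740}\right) = \frac{2391}{4596080}$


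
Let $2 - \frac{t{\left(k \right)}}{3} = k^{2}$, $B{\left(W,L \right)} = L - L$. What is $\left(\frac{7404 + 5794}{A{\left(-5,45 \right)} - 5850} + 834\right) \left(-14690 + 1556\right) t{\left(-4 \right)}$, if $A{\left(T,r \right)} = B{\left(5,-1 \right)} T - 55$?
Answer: $\frac{2709360639216}{5905} \approx 4.5882 \cdot 10^{8}$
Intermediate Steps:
$B{\left(W,L \right)} = 0$
$t{\left(k \right)} = 6 - 3 k^{2}$
$A{\left(T,r \right)} = -55$ ($A{\left(T,r \right)} = 0 T - 55 = 0 - 55 = -55$)
$\left(\frac{7404 + 5794}{A{\left(-5,45 \right)} - 5850} + 834\right) \left(-14690 + 1556\right) t{\left(-4 \right)} = \left(\frac{7404 + 5794}{-55 - 5850} + 834\right) \left(-14690 + 1556\right) \left(6 - 3 \left(-4\right)^{2}\right) = \left(\frac{13198}{-5905} + 834\right) \left(-13134\right) \left(6 - 48\right) = \left(13198 \left(- \frac{1}{5905}\right) + 834\right) \left(-13134\right) \left(6 - 48\right) = \left(- \frac{13198}{5905} + 834\right) \left(-13134\right) \left(-42\right) = \frac{4911572}{5905} \left(-13134\right) \left(-42\right) = \left(- \frac{64508586648}{5905}\right) \left(-42\right) = \frac{2709360639216}{5905}$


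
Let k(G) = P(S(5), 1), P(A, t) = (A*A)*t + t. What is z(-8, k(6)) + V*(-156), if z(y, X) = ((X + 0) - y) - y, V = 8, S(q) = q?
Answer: -1206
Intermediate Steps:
P(A, t) = t + t*A**2 (P(A, t) = A**2*t + t = t*A**2 + t = t + t*A**2)
k(G) = 26 (k(G) = 1*(1 + 5**2) = 1*(1 + 25) = 1*26 = 26)
z(y, X) = X - 2*y (z(y, X) = (X - y) - y = X - 2*y)
z(-8, k(6)) + V*(-156) = (26 - 2*(-8)) + 8*(-156) = (26 + 16) - 1248 = 42 - 1248 = -1206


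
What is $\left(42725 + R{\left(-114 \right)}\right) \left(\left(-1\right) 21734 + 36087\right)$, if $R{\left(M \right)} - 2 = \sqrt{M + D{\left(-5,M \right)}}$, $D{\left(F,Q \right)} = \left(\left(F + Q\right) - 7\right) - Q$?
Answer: $613260631 + 43059 i \sqrt{14} \approx 6.1326 \cdot 10^{8} + 1.6111 \cdot 10^{5} i$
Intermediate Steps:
$D{\left(F,Q \right)} = -7 + F$ ($D{\left(F,Q \right)} = \left(-7 + F + Q\right) - Q = -7 + F$)
$R{\left(M \right)} = 2 + \sqrt{-12 + M}$ ($R{\left(M \right)} = 2 + \sqrt{M - 12} = 2 + \sqrt{-12 + M}$)
$\left(42725 + R{\left(-114 \right)}\right) \left(\left(-1\right) 21734 + 36087\right) = \left(42725 + \left(2 + \sqrt{-12 - 114}\right)\right) \left(\left(-1\right) 21734 + 36087\right) = \left(42725 + \left(2 + \sqrt{-126}\right)\right) \left(-21734 + 36087\right) = \left(42725 + \left(2 + 3 i \sqrt{14}\right)\right) 14353 = \left(42727 + 3 i \sqrt{14}\right) 14353 = 613260631 + 43059 i \sqrt{14}$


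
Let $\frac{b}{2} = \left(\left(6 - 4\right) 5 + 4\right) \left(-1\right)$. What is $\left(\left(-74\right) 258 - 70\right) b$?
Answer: $536536$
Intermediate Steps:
$b = -28$ ($b = 2 \left(\left(6 - 4\right) 5 + 4\right) \left(-1\right) = 2 \left(2 \cdot 5 + 4\right) \left(-1\right) = 2 \left(10 + 4\right) \left(-1\right) = 2 \cdot 14 \left(-1\right) = 2 \left(-14\right) = -28$)
$\left(\left(-74\right) 258 - 70\right) b = \left(\left(-74\right) 258 - 70\right) \left(-28\right) = \left(-19092 - 70\right) \left(-28\right) = \left(-19162\right) \left(-28\right) = 536536$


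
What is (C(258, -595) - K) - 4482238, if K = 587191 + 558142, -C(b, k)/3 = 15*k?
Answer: -5600796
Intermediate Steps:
C(b, k) = -45*k
K = 1145333
(C(258, -595) - K) - 4482238 = (-45*(-595) - 1*1145333) - 4482238 = (26775 - 1145333) - 4482238 = -1118558 - 4482238 = -5600796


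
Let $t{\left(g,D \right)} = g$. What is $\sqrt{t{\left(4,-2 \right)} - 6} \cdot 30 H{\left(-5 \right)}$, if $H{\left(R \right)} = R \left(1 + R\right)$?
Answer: $600 i \sqrt{2} \approx 848.53 i$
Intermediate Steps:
$\sqrt{t{\left(4,-2 \right)} - 6} \cdot 30 H{\left(-5 \right)} = \sqrt{4 - 6} \cdot 30 \left(- 5 \left(1 - 5\right)\right) = \sqrt{-2} \cdot 30 \left(\left(-5\right) \left(-4\right)\right) = i \sqrt{2} \cdot 30 \cdot 20 = 30 i \sqrt{2} \cdot 20 = 600 i \sqrt{2}$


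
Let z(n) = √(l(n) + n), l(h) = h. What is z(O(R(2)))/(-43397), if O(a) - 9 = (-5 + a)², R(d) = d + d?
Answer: -2*√5/43397 ≈ -0.00010305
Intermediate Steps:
R(d) = 2*d
O(a) = 9 + (-5 + a)²
z(n) = √2*√n (z(n) = √(n + n) = √(2*n) = √2*√n)
z(O(R(2)))/(-43397) = (√2*√(9 + (-5 + 2*2)²))/(-43397) = (√2*√(9 + (-5 + 4)²))*(-1/43397) = (√2*√(9 + (-1)²))*(-1/43397) = (√2*√(9 + 1))*(-1/43397) = (√2*√10)*(-1/43397) = (2*√5)*(-1/43397) = -2*√5/43397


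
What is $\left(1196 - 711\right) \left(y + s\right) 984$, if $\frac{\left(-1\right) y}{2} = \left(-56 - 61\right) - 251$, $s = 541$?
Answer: $609435480$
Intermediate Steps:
$y = 736$ ($y = - 2 \left(\left(-56 - 61\right) - 251\right) = - 2 \left(-117 - 251\right) = \left(-2\right) \left(-368\right) = 736$)
$\left(1196 - 711\right) \left(y + s\right) 984 = \left(1196 - 711\right) \left(736 + 541\right) 984 = 485 \cdot 1277 \cdot 984 = 619345 \cdot 984 = 609435480$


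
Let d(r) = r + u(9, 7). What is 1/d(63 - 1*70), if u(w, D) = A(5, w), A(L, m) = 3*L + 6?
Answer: 1/14 ≈ 0.071429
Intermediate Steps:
A(L, m) = 6 + 3*L
u(w, D) = 21 (u(w, D) = 6 + 3*5 = 6 + 15 = 21)
d(r) = 21 + r (d(r) = r + 21 = 21 + r)
1/d(63 - 1*70) = 1/(21 + (63 - 1*70)) = 1/(21 + (63 - 70)) = 1/(21 - 7) = 1/14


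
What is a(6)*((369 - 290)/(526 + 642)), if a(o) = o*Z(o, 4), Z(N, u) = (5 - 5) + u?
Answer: 237/146 ≈ 1.6233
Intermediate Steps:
Z(N, u) = u (Z(N, u) = 0 + u = u)
a(o) = 4*o (a(o) = o*4 = 4*o)
a(6)*((369 - 290)/(526 + 642)) = (4*6)*((369 - 290)/(526 + 642)) = 24*(79/1168) = 237/146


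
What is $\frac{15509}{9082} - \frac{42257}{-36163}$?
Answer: $\frac{944630041}{328432366} \approx 2.8762$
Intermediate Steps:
$\frac{15509}{9082} - \frac{42257}{-36163} = 15509 \cdot \frac{1}{9082} - - \frac{42257}{36163} = \frac{15509}{9082} + \frac{42257}{36163} = \frac{944630041}{328432366}$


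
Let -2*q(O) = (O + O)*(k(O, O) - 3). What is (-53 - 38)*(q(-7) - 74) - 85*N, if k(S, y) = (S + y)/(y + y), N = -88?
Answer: 15488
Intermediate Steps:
k(S, y) = (S + y)/(2*y) (k(S, y) = (S + y)/((2*y)) = (S + y)*(1/(2*y)) = (S + y)/(2*y))
q(O) = 2*O (q(O) = -(O + O)*((O + O)/(2*O) - 3)/2 = -2*O*((2*O)/(2*O) - 3)/2 = -2*O*(1 - 3)/2 = -2*O*(-2)/2 = -(-2)*O = 2*O)
(-53 - 38)*(q(-7) - 74) - 85*N = (-53 - 38)*(2*(-7) - 74) - 85*(-88) = -91*(-14 - 74) + 7480 = -91*(-88) + 7480 = 8008 + 7480 = 15488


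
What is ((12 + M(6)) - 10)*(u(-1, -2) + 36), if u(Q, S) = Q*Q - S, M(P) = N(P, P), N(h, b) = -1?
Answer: 39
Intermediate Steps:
M(P) = -1
u(Q, S) = Q² - S
((12 + M(6)) - 10)*(u(-1, -2) + 36) = ((12 - 1) - 10)*(((-1)² - 1*(-2)) + 36) = (11 - 10)*((1 + 2) + 36) = 1*(3 + 36) = 1*39 = 39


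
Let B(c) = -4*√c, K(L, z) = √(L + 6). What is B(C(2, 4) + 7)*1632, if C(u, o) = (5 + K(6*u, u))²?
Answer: -6528*√(50 + 30*√2) ≈ -62759.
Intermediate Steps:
K(L, z) = √(6 + L)
C(u, o) = (5 + √(6 + 6*u))²
B(C(2, 4) + 7)*1632 = -4*√((5 + √6*√(1 + 2))² + 7)*1632 = -4*√((5 + √6*√3)² + 7)*1632 = -4*√((5 + 3*√2)² + 7)*1632 = -4*√(7 + (5 + 3*√2)²)*1632 = -6528*√(7 + (5 + 3*√2)²)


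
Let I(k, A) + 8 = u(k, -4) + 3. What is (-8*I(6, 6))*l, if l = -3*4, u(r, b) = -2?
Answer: -672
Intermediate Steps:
l = -12
I(k, A) = -7 (I(k, A) = -8 + (-2 + 3) = -8 + 1 = -7)
(-8*I(6, 6))*l = -8*(-7)*(-12) = 56*(-12) = -672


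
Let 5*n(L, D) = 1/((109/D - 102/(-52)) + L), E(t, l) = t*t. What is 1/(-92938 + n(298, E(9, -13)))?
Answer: -3172765/294870431464 ≈ -1.0760e-5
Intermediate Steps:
E(t, l) = t²
n(L, D) = 1/(5*(51/26 + L + 109/D)) (n(L, D) = 1/(5*((109/D - 102/(-52)) + L)) = 1/(5*((109/D - 102*(-1/52)) + L)) = 1/(5*((109/D + 51/26) + L)) = 1/(5*((51/26 + 109/D) + L)) = 1/(5*(51/26 + L + 109/D)))
1/(-92938 + n(298, E(9, -13))) = 1/(-92938 + (26/5)*9²/(2834 + 51*9² + 26*9²*298)) = 1/(-92938 + (26/5)*81/(2834 + 51*81 + 26*81*298)) = 1/(-92938 + (26/5)*81/(2834 + 4131 + 627588)) = 1/(-92938 + (26/5)*81/634553) = 1/(-92938 + (26/5)*81*(1/634553)) = 1/(-92938 + 2106/3172765) = 1/(-294870431464/3172765) = -3172765/294870431464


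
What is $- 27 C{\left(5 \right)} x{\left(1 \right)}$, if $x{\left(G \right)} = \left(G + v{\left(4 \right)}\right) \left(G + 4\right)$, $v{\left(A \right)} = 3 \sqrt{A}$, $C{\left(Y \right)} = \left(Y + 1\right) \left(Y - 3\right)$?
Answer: $-11340$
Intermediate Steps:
$C{\left(Y \right)} = \left(1 + Y\right) \left(-3 + Y\right)$
$x{\left(G \right)} = \left(4 + G\right) \left(6 + G\right)$ ($x{\left(G \right)} = \left(G + 3 \sqrt{4}\right) \left(G + 4\right) = \left(G + 3 \cdot 2\right) \left(4 + G\right) = \left(G + 6\right) \left(4 + G\right) = \left(6 + G\right) \left(4 + G\right) = \left(4 + G\right) \left(6 + G\right)$)
$- 27 C{\left(5 \right)} x{\left(1 \right)} = - 27 \left(-3 + 5^{2} - 10\right) \left(24 + 1^{2} + 10 \cdot 1\right) = - 27 \left(-3 + 25 - 10\right) \left(24 + 1 + 10\right) = \left(-27\right) 12 \cdot 35 = \left(-324\right) 35 = -11340$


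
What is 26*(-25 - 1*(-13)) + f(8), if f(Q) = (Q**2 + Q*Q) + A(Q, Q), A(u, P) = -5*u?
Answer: -224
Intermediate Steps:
f(Q) = -5*Q + 2*Q**2 (f(Q) = (Q**2 + Q*Q) - 5*Q = (Q**2 + Q**2) - 5*Q = 2*Q**2 - 5*Q = -5*Q + 2*Q**2)
26*(-25 - 1*(-13)) + f(8) = 26*(-25 - 1*(-13)) + 8*(-5 + 2*8) = 26*(-25 + 13) + 8*(-5 + 16) = 26*(-12) + 8*11 = -312 + 88 = -224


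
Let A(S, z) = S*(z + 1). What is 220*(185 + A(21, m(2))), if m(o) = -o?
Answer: 36080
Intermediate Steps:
A(S, z) = S*(1 + z)
220*(185 + A(21, m(2))) = 220*(185 + 21*(1 - 1*2)) = 220*(185 + 21*(1 - 2)) = 220*(185 + 21*(-1)) = 220*(185 - 21) = 220*164 = 36080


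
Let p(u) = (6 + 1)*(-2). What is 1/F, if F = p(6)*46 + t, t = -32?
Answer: -1/676 ≈ -0.0014793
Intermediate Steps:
p(u) = -14 (p(u) = 7*(-2) = -14)
F = -676 (F = -14*46 - 32 = -644 - 32 = -676)
1/F = 1/(-676) = -1/676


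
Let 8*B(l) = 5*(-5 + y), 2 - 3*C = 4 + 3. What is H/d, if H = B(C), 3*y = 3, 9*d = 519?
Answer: -15/346 ≈ -0.043353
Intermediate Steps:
d = 173/3 (d = (1/9)*519 = 173/3 ≈ 57.667)
y = 1 (y = (1/3)*3 = 1)
C = -5/3 (C = 2/3 - (4 + 3)/3 = 2/3 - 1/3*7 = 2/3 - 7/3 = -5/3 ≈ -1.6667)
B(l) = -5/2 (B(l) = (5*(-5 + 1))/8 = (5*(-4))/8 = (1/8)*(-20) = -5/2)
H = -5/2 ≈ -2.5000
H/d = -5/(2*173/3) = -5/2*3/173 = -15/346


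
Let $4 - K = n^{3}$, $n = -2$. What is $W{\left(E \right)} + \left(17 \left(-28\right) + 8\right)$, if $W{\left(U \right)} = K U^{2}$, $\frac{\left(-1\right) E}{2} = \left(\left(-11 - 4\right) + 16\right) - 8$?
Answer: $1884$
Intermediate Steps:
$K = 12$ ($K = 4 - \left(-2\right)^{3} = 4 - -8 = 4 + 8 = 12$)
$E = 14$ ($E = - 2 \left(\left(\left(-11 - 4\right) + 16\right) - 8\right) = - 2 \left(\left(-15 + 16\right) - 8\right) = - 2 \left(1 - 8\right) = \left(-2\right) \left(-7\right) = 14$)
$W{\left(U \right)} = 12 U^{2}$
$W{\left(E \right)} + \left(17 \left(-28\right) + 8\right) = 12 \cdot 14^{2} + \left(17 \left(-28\right) + 8\right) = 12 \cdot 196 + \left(-476 + 8\right) = 2352 - 468 = 1884$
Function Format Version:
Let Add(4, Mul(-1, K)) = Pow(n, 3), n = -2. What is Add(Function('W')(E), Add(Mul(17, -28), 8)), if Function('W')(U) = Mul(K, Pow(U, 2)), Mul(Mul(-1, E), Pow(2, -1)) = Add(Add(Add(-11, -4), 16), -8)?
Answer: 1884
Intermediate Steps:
K = 12 (K = Add(4, Mul(-1, Pow(-2, 3))) = Add(4, Mul(-1, -8)) = Add(4, 8) = 12)
E = 14 (E = Mul(-2, Add(Add(Add(-11, -4), 16), -8)) = Mul(-2, Add(Add(-15, 16), -8)) = Mul(-2, Add(1, -8)) = Mul(-2, -7) = 14)
Function('W')(U) = Mul(12, Pow(U, 2))
Add(Function('W')(E), Add(Mul(17, -28), 8)) = Add(Mul(12, Pow(14, 2)), Add(Mul(17, -28), 8)) = Add(Mul(12, 196), Add(-476, 8)) = Add(2352, -468) = 1884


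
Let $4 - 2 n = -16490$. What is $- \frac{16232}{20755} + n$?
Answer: $\frac{171150253}{20755} \approx 8246.2$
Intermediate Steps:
$n = 8247$ ($n = 2 - -8245 = 2 + 8245 = 8247$)
$- \frac{16232}{20755} + n = - \frac{16232}{20755} + 8247 = \frac{171150253}{20755}$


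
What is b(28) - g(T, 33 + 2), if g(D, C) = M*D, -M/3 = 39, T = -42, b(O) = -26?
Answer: -4940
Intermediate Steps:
M = -117 (M = -3*39 = -117)
g(D, C) = -117*D
b(28) - g(T, 33 + 2) = -26 - (-117)*(-42) = -26 - 1*4914 = -26 - 4914 = -4940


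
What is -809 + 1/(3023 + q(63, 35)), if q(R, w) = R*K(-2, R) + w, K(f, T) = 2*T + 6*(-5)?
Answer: -7366753/9106 ≈ -809.00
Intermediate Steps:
K(f, T) = -30 + 2*T (K(f, T) = 2*T - 30 = -30 + 2*T)
q(R, w) = w + R*(-30 + 2*R) (q(R, w) = R*(-30 + 2*R) + w = w + R*(-30 + 2*R))
-809 + 1/(3023 + q(63, 35)) = -809 + 1/(3023 + (35 + 2*63*(-15 + 63))) = -809 + 1/(3023 + (35 + 2*63*48)) = -809 + 1/(3023 + (35 + 6048)) = -809 + 1/(3023 + 6083) = -809 + 1/9106 = -7366753/9106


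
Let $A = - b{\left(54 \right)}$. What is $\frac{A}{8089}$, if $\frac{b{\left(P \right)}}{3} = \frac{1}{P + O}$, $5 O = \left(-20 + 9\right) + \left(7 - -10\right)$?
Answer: $- \frac{5}{744188} \approx -6.7187 \cdot 10^{-6}$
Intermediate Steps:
$O = \frac{6}{5}$ ($O = \frac{\left(-20 + 9\right) + \left(7 - -10\right)}{5} = \frac{-11 + \left(7 + 10\right)}{5} = \frac{-11 + 17}{5} = \frac{1}{5} \cdot 6 = \frac{6}{5} \approx 1.2$)
$b{\left(P \right)} = \frac{3}{\frac{6}{5} + P}$ ($b{\left(P \right)} = \frac{3}{P + \frac{6}{5}} = \frac{3}{\frac{6}{5} + P}$)
$A = - \frac{5}{92}$ ($A = - \frac{15}{6 + 5 \cdot 54} = - \frac{15}{6 + 270} = - \frac{15}{276} = \left(-1\right) \frac{5}{92} = - \frac{5}{92} \approx -0.054348$)
$\frac{A}{8089} = - \frac{5}{92 \cdot 8089} = \left(- \frac{5}{92}\right) \frac{1}{8089} = - \frac{5}{744188}$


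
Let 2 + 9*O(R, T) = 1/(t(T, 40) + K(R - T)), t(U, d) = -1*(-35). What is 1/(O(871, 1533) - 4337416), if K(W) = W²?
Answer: -3944511/17108986000133 ≈ -2.3055e-7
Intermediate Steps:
t(U, d) = 35
O(R, T) = -2/9 + 1/(9*(35 + (R - T)²))
1/(O(871, 1533) - 4337416) = 1/((-69 - 2*(871 - 1*1533)²)/(9*(35 + (871 - 1*1533)²)) - 4337416) = 1/((-69 - 2*(871 - 1533)²)/(9*(35 + (871 - 1533)²)) - 4337416) = 1/((-69 - 2*(-662)²)/(9*(35 + (-662)²)) - 4337416) = 1/((-69 - 2*438244)/(9*(35 + 438244)) - 4337416) = 1/((⅑)*(-69 - 876488)/438279 - 4337416) = 1/((⅑)*(1/438279)*(-876557) - 4337416) = 1/(-876557/3944511 - 4337416) = 1/(-17108986000133/3944511) = -3944511/17108986000133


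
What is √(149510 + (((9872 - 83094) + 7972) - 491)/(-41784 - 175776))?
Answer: √36105482088510/15540 ≈ 386.67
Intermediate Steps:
√(149510 + (((9872 - 83094) + 7972) - 491)/(-41784 - 175776)) = √(149510 + ((-73222 + 7972) - 491)/(-217560)) = √(149510 + (-65250 - 491)*(-1/217560)) = √(149510 - 65741*(-1/217560)) = √(149510 + 65741/217560) = √(32527461341/217560) = √36105482088510/15540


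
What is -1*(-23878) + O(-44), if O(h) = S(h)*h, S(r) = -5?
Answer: 24098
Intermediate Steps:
O(h) = -5*h
-1*(-23878) + O(-44) = -1*(-23878) - 5*(-44) = 23878 + 220 = 24098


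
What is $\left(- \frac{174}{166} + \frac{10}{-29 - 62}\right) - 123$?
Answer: $- \frac{937766}{7553} \approx -124.16$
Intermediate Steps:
$\left(- \frac{174}{166} + \frac{10}{-29 - 62}\right) - 123 = \left(\left(-174\right) \frac{1}{166} + \frac{10}{-29 - 62}\right) - 123 = \left(- \frac{87}{83} + \frac{10}{-91}\right) - 123 = \left(- \frac{87}{83} + 10 \left(- \frac{1}{91}\right)\right) - 123 = \left(- \frac{87}{83} - \frac{10}{91}\right) - 123 = - \frac{8747}{7553} - 123 = - \frac{937766}{7553}$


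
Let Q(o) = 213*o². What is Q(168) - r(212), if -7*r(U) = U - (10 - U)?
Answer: 42082398/7 ≈ 6.0118e+6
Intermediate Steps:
r(U) = 10/7 - 2*U/7 (r(U) = -(U - (10 - U))/7 = -(U + (-10 + U))/7 = -(-10 + 2*U)/7 = 10/7 - 2*U/7)
Q(168) - r(212) = 213*168² - (10/7 - 2/7*212) = 213*28224 - (10/7 - 424/7) = 6011712 - 1*(-414/7) = 6011712 + 414/7 = 42082398/7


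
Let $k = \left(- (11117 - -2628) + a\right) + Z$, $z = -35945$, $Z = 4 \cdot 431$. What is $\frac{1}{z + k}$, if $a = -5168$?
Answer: $- \frac{1}{53134} \approx -1.882 \cdot 10^{-5}$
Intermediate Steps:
$Z = 1724$
$k = -17189$ ($k = \left(- (11117 - -2628) - 5168\right) + 1724 = \left(- (11117 + 2628) - 5168\right) + 1724 = \left(\left(-1\right) 13745 - 5168\right) + 1724 = \left(-13745 - 5168\right) + 1724 = -18913 + 1724 = -17189$)
$\frac{1}{z + k} = \frac{1}{-35945 - 17189} = \frac{1}{-53134} = - \frac{1}{53134}$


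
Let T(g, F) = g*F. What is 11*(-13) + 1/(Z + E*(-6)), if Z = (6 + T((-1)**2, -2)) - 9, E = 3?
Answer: -3290/23 ≈ -143.04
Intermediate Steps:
T(g, F) = F*g
Z = -5 (Z = (6 - 2*(-1)**2) - 9 = (6 - 2*1) - 9 = (6 - 2) - 9 = 4 - 9 = -5)
11*(-13) + 1/(Z + E*(-6)) = 11*(-13) + 1/(-5 + 3*(-6)) = -143 + 1/(-5 - 18) = -143 + 1/(-23) = -143 - 1/23 = -3290/23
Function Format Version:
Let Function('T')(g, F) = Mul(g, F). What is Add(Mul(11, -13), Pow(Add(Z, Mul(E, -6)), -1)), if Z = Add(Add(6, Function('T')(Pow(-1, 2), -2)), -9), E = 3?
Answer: Rational(-3290, 23) ≈ -143.04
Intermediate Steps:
Function('T')(g, F) = Mul(F, g)
Z = -5 (Z = Add(Add(6, Mul(-2, Pow(-1, 2))), -9) = Add(Add(6, Mul(-2, 1)), -9) = Add(Add(6, -2), -9) = Add(4, -9) = -5)
Add(Mul(11, -13), Pow(Add(Z, Mul(E, -6)), -1)) = Add(Mul(11, -13), Pow(Add(-5, Mul(3, -6)), -1)) = Add(-143, Pow(Add(-5, -18), -1)) = Add(-143, Pow(-23, -1)) = Add(-143, Rational(-1, 23)) = Rational(-3290, 23)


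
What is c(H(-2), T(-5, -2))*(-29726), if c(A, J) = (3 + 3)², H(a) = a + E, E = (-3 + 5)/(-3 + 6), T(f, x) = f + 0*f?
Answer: -1070136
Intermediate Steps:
T(f, x) = f (T(f, x) = f + 0 = f)
E = ⅔ (E = 2/3 = 2*(⅓) = ⅔ ≈ 0.66667)
H(a) = ⅔ + a (H(a) = a + ⅔ = ⅔ + a)
c(A, J) = 36 (c(A, J) = 6² = 36)
c(H(-2), T(-5, -2))*(-29726) = 36*(-29726) = -1070136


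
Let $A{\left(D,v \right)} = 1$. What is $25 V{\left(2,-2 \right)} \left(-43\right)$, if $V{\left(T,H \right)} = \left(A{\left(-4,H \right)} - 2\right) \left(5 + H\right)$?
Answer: $3225$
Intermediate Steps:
$V{\left(T,H \right)} = -5 - H$ ($V{\left(T,H \right)} = \left(1 - 2\right) \left(5 + H\right) = - (5 + H) = -5 - H$)
$25 V{\left(2,-2 \right)} \left(-43\right) = 25 \left(-5 - -2\right) \left(-43\right) = 25 \left(-5 + 2\right) \left(-43\right) = 25 \left(-3\right) \left(-43\right) = \left(-75\right) \left(-43\right) = 3225$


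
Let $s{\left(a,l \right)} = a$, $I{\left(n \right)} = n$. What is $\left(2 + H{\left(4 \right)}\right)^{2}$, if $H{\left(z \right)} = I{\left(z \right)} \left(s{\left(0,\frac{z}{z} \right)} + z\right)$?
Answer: $324$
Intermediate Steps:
$H{\left(z \right)} = z^{2}$ ($H{\left(z \right)} = z \left(0 + z\right) = z z = z^{2}$)
$\left(2 + H{\left(4 \right)}\right)^{2} = \left(2 + 4^{2}\right)^{2} = \left(2 + 16\right)^{2} = 18^{2} = 324$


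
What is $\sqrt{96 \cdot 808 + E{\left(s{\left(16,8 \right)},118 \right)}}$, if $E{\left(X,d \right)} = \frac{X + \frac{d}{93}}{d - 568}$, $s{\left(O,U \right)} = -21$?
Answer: $\frac{\sqrt{603797410110}}{2790} \approx 278.51$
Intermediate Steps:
$E{\left(X,d \right)} = \frac{X + \frac{d}{93}}{-568 + d}$ ($E{\left(X,d \right)} = \frac{X + d \frac{1}{93}}{-568 + d} = \frac{X + \frac{d}{93}}{-568 + d}$)
$\sqrt{96 \cdot 808 + E{\left(s{\left(16,8 \right)},118 \right)}} = \sqrt{96 \cdot 808 + \frac{-21 + \frac{1}{93} \cdot 118}{-568 + 118}} = \sqrt{77568 + \frac{-21 + \frac{118}{93}}{-450}} = \sqrt{77568 - - \frac{367}{8370}} = \sqrt{77568 + \frac{367}{8370}} = \sqrt{\frac{649244527}{8370}} = \frac{\sqrt{603797410110}}{2790}$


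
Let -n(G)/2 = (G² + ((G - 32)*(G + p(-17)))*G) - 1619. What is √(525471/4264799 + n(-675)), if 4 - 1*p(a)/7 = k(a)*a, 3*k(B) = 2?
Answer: √9838191492395043051967/4264799 ≈ 23257.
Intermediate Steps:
k(B) = ⅔ (k(B) = (⅓)*2 = ⅔)
p(a) = 28 - 14*a/3
n(G) = 3238 - 2*G² - 2*G*(-32 + G)*(322/3 + G) (n(G) = -2*((G² + ((G - 32)*(G + (28 - 14/3*(-17))))*G) - 1619) = -2*((G² + ((-32 + G)*(G + (28 + 238/3)))*G) - 1619) = -2*((G² + ((-32 + G)*(G + 322/3))*G) - 1619) = -2*((G² + ((-32 + G)*(322/3 + G))*G) - 1619) = -2*((G² + G*(-32 + G)*(322/3 + G)) - 1619) = -2*(-1619 + G² + G*(-32 + G)*(322/3 + G)) = 3238 - 2*G² - 2*G*(-32 + G)*(322/3 + G))
√(525471/4264799 + n(-675)) = √(525471/4264799 + (3238 - 2*(-675)³ - 458/3*(-675)² + (20608/3)*(-675))) = √(525471*(1/4264799) + (3238 - 2*(-307546875) - 458/3*455625 - 4636800)) = √(525471/4264799 + (3238 + 615093750 - 69558750 - 4636800)) = √(525471/4264799 + 540901438) = √(2306835912406433/4264799) = √9838191492395043051967/4264799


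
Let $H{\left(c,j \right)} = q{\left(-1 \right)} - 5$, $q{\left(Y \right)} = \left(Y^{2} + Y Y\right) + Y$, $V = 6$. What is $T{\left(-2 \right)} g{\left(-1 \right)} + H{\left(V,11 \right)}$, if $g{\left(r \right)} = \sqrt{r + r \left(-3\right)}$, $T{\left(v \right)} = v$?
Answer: $-4 - 2 \sqrt{2} \approx -6.8284$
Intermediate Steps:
$q{\left(Y \right)} = Y + 2 Y^{2}$ ($q{\left(Y \right)} = \left(Y^{2} + Y^{2}\right) + Y = 2 Y^{2} + Y = Y + 2 Y^{2}$)
$H{\left(c,j \right)} = -4$ ($H{\left(c,j \right)} = - (1 + 2 \left(-1\right)) - 5 = - (1 - 2) - 5 = \left(-1\right) \left(-1\right) - 5 = 1 - 5 = -4$)
$g{\left(r \right)} = \sqrt{2} \sqrt{- r}$ ($g{\left(r \right)} = \sqrt{r - 3 r} = \sqrt{- 2 r} = \sqrt{2} \sqrt{- r}$)
$T{\left(-2 \right)} g{\left(-1 \right)} + H{\left(V,11 \right)} = - 2 \sqrt{2} \sqrt{\left(-1\right) \left(-1\right)} - 4 = - 2 \sqrt{2} \sqrt{1} - 4 = - 2 \sqrt{2} \cdot 1 - 4 = - 2 \sqrt{2} - 4 = -4 - 2 \sqrt{2}$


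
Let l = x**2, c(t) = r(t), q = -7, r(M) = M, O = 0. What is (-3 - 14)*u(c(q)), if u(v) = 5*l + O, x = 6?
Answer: -3060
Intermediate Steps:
c(t) = t
l = 36 (l = 6**2 = 36)
u(v) = 180 (u(v) = 5*36 + 0 = 180 + 0 = 180)
(-3 - 14)*u(c(q)) = (-3 - 14)*180 = -17*180 = -3060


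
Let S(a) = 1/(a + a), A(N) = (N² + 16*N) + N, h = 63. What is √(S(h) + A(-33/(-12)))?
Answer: √383285/84 ≈ 7.3702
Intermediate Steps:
A(N) = N² + 17*N
S(a) = 1/(2*a)
√(S(h) + A(-33/(-12))) = √((½)/63 + (-33/(-12))*(17 - 33/(-12))) = √((½)*(1/63) + (-33*(-1/12))*(17 - 33*(-1/12))) = √(1/126 + 11*(17 + 11/4)/4) = √(1/126 + (11/4)*(79/4)) = √(1/126 + 869/16) = √(54755/1008) = √383285/84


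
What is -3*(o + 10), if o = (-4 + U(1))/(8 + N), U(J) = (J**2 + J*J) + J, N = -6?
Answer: -57/2 ≈ -28.500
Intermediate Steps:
U(J) = J + 2*J**2 (U(J) = (J**2 + J**2) + J = 2*J**2 + J = J + 2*J**2)
o = -1/2 (o = (-4 + 1*(1 + 2*1))/(8 - 6) = (-4 + 1*(1 + 2))/2 = (-4 + 1*3)*(1/2) = (-4 + 3)*(1/2) = -1*1/2 = -1/2 ≈ -0.50000)
-3*(o + 10) = -3*(-1/2 + 10) = -3*19/2 = -57/2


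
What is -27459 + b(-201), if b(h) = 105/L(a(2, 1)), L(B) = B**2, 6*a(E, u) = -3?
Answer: -27039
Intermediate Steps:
a(E, u) = -1/2 (a(E, u) = (1/6)*(-3) = -1/2)
b(h) = 420 (b(h) = 105/((-1/2)**2) = 105/(1/4) = 105*4 = 420)
-27459 + b(-201) = -27459 + 420 = -27039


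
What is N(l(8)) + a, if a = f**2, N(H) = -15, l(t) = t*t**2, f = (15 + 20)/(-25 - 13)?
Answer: -20435/1444 ≈ -14.152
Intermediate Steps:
f = -35/38 (f = 35/(-38) = 35*(-1/38) = -35/38 ≈ -0.92105)
l(t) = t**3
a = 1225/1444 (a = (-35/38)**2 = 1225/1444 ≈ 0.84834)
N(l(8)) + a = -15 + 1225/1444 = -20435/1444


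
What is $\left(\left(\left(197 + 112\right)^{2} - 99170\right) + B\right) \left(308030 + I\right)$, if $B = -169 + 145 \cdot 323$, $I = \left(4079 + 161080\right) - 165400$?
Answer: $13227847853$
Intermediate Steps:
$I = -241$ ($I = 165159 - 165400 = -241$)
$B = 46666$ ($B = -169 + 46835 = 46666$)
$\left(\left(\left(197 + 112\right)^{2} - 99170\right) + B\right) \left(308030 + I\right) = \left(\left(\left(197 + 112\right)^{2} - 99170\right) + 46666\right) \left(308030 - 241\right) = \left(\left(309^{2} - 99170\right) + 46666\right) 307789 = \left(\left(95481 - 99170\right) + 46666\right) 307789 = \left(-3689 + 46666\right) 307789 = 42977 \cdot 307789 = 13227847853$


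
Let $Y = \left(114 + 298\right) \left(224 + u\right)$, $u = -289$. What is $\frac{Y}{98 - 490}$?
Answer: $\frac{6695}{98} \approx 68.316$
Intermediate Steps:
$Y = -26780$ ($Y = \left(114 + 298\right) \left(224 - 289\right) = 412 \left(-65\right) = -26780$)
$\frac{Y}{98 - 490} = - \frac{26780}{98 - 490} = - \frac{26780}{-392} = \left(-26780\right) \left(- \frac{1}{392}\right) = \frac{6695}{98}$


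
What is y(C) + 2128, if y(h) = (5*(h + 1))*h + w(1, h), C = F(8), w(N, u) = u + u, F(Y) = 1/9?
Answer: 172436/81 ≈ 2128.8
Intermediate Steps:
F(Y) = ⅑
w(N, u) = 2*u
C = ⅑ ≈ 0.11111
y(h) = 2*h + h*(5 + 5*h) (y(h) = (5*(h + 1))*h + 2*h = (5*(1 + h))*h + 2*h = (5 + 5*h)*h + 2*h = h*(5 + 5*h) + 2*h = 2*h + h*(5 + 5*h))
y(C) + 2128 = (7 + 5*(⅑))/9 + 2128 = (7 + 5/9)/9 + 2128 = (⅑)*(68/9) + 2128 = 68/81 + 2128 = 172436/81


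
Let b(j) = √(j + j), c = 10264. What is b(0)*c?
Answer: 0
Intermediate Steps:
b(j) = √2*√j (b(j) = √(2*j) = √2*√j)
b(0)*c = (√2*√0)*10264 = (√2*0)*10264 = 0*10264 = 0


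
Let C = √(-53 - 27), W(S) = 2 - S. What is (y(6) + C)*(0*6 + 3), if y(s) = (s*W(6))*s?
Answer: -432 + 12*I*√5 ≈ -432.0 + 26.833*I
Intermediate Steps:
C = 4*I*√5 (C = √(-80) = 4*I*√5 ≈ 8.9443*I)
y(s) = -4*s² (y(s) = (s*(2 - 1*6))*s = (s*(2 - 6))*s = (s*(-4))*s = (-4*s)*s = -4*s²)
(y(6) + C)*(0*6 + 3) = (-4*6² + 4*I*√5)*(0*6 + 3) = (-4*36 + 4*I*√5)*(0 + 3) = (-144 + 4*I*√5)*3 = -432 + 12*I*√5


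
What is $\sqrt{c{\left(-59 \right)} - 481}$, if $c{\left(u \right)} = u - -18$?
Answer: $3 i \sqrt{58} \approx 22.847 i$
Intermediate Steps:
$c{\left(u \right)} = 18 + u$ ($c{\left(u \right)} = u + 18 = 18 + u$)
$\sqrt{c{\left(-59 \right)} - 481} = \sqrt{\left(18 - 59\right) - 481} = \sqrt{-41 - 481} = \sqrt{-522} = 3 i \sqrt{58}$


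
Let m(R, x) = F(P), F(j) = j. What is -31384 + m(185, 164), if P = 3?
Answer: -31381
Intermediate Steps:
m(R, x) = 3
-31384 + m(185, 164) = -31384 + 3 = -31381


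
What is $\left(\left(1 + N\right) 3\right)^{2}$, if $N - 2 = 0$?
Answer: $81$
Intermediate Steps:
$N = 2$ ($N = 2 + 0 = 2$)
$\left(\left(1 + N\right) 3\right)^{2} = \left(\left(1 + 2\right) 3\right)^{2} = \left(3 \cdot 3\right)^{2} = 9^{2} = 81$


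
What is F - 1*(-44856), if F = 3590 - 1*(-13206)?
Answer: 61652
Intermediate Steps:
F = 16796 (F = 3590 + 13206 = 16796)
F - 1*(-44856) = 16796 - 1*(-44856) = 16796 + 44856 = 61652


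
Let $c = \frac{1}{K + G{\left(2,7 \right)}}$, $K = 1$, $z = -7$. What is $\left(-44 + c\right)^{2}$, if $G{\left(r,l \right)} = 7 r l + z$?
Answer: $\frac{16378209}{8464} \approx 1935.0$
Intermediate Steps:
$G{\left(r,l \right)} = -7 + 7 l r$ ($G{\left(r,l \right)} = 7 r l - 7 = 7 l r - 7 = -7 + 7 l r$)
$c = \frac{1}{92}$ ($c = \frac{1}{1 - \left(7 - 98\right)} = \frac{1}{1 + \left(-7 + 98\right)} = \frac{1}{1 + 91} = \frac{1}{92} \approx 0.01087$)
$\left(-44 + c\right)^{2} = \left(-44 + \frac{1}{92}\right)^{2} = \left(- \frac{4047}{92}\right)^{2} = \frac{16378209}{8464}$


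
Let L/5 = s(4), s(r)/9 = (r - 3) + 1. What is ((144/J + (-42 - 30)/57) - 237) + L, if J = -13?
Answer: -39357/247 ≈ -159.34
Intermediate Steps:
s(r) = -18 + 9*r (s(r) = 9*((r - 3) + 1) = 9*((-3 + r) + 1) = 9*(-2 + r) = -18 + 9*r)
L = 90 (L = 5*(-18 + 9*4) = 5*(-18 + 36) = 5*18 = 90)
((144/J + (-42 - 30)/57) - 237) + L = ((144/(-13) + (-42 - 30)/57) - 237) + 90 = ((144*(-1/13) - 72*1/57) - 237) + 90 = ((-144/13 - 24/19) - 237) + 90 = (-3048/247 - 237) + 90 = -61587/247 + 90 = -39357/247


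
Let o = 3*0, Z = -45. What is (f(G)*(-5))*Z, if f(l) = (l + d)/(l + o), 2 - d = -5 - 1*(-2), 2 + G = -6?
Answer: 675/8 ≈ 84.375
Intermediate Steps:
G = -8 (G = -2 - 6 = -8)
o = 0
d = 5 (d = 2 - (-5 - 1*(-2)) = 2 - (-5 + 2) = 2 - 1*(-3) = 2 + 3 = 5)
f(l) = (5 + l)/l (f(l) = (l + 5)/(l + 0) = (5 + l)/l)
(f(G)*(-5))*Z = (((5 - 8)/(-8))*(-5))*(-45) = (-1/8*(-3)*(-5))*(-45) = ((3/8)*(-5))*(-45) = -15/8*(-45) = 675/8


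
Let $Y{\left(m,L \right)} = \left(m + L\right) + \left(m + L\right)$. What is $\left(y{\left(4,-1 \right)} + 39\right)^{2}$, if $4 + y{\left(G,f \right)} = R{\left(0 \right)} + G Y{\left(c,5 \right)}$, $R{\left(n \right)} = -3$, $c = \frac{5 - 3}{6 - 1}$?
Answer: $\frac{141376}{25} \approx 5655.0$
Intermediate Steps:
$c = \frac{2}{5} \approx 0.4$
$Y{\left(m,L \right)} = 2 L + 2 m$ ($Y{\left(m,L \right)} = \left(L + m\right) + \left(L + m\right) = 2 L + 2 m$)
$y{\left(G,f \right)} = -7 + \frac{54 G}{5}$ ($y{\left(G,f \right)} = -4 + \left(-3 + G \left(2 \cdot 5 + 2 \cdot \frac{2}{5}\right)\right) = -4 + \left(-3 + G \left(10 + \frac{4}{5}\right)\right) = -4 + \left(-3 + G \frac{54}{5}\right) = -4 + \left(-3 + \frac{54 G}{5}\right) = -7 + \frac{54 G}{5}$)
$\left(y{\left(4,-1 \right)} + 39\right)^{2} = \left(\left(-7 + \frac{54}{5} \cdot 4\right) + 39\right)^{2} = \left(\left(-7 + \frac{216}{5}\right) + 39\right)^{2} = \left(\frac{181}{5} + 39\right)^{2} = \left(\frac{376}{5}\right)^{2} = \frac{141376}{25}$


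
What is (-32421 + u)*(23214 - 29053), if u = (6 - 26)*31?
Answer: 192926399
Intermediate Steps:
u = -620 (u = -20*31 = -620)
(-32421 + u)*(23214 - 29053) = (-32421 - 620)*(23214 - 29053) = -33041*(-5839) = 192926399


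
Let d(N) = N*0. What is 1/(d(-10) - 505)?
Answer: -1/505 ≈ -0.0019802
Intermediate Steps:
d(N) = 0
1/(d(-10) - 505) = 1/(0 - 505) = 1/(-505) = -1/505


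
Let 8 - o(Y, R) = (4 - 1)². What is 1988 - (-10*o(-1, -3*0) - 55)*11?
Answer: 2483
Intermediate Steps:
o(Y, R) = -1 (o(Y, R) = 8 - (4 - 1)² = 8 - 1*3² = 8 - 1*9 = 8 - 9 = -1)
1988 - (-10*o(-1, -3*0) - 55)*11 = 1988 - (-10*(-1) - 55)*11 = 1988 - (10 - 55)*11 = 1988 - (-45)*11 = 1988 - 1*(-495) = 1988 + 495 = 2483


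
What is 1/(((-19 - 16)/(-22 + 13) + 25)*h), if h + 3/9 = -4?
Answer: -27/3380 ≈ -0.0079882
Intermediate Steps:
h = -13/3 (h = -⅓ - 4 = -13/3 ≈ -4.3333)
1/(((-19 - 16)/(-22 + 13) + 25)*h) = 1/(((-19 - 16)/(-22 + 13) + 25)*(-13/3)) = 1/((-35/(-9) + 25)*(-13/3)) = 1/((-35*(-⅑) + 25)*(-13/3)) = 1/((35/9 + 25)*(-13/3)) = 1/((260/9)*(-13/3)) = 1/(-3380/27) = -27/3380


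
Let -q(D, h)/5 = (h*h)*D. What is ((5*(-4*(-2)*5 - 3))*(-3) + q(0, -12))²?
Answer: 308025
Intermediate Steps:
q(D, h) = -5*D*h² (q(D, h) = -5*h*h*D = -5*h²*D = -5*D*h²)
((5*(-4*(-2)*5 - 3))*(-3) + q(0, -12))² = ((5*(-4*(-2)*5 - 3))*(-3) - 5*0*(-12)²)² = ((5*(8*5 - 3))*(-3) - 5*0*144)² = ((5*(40 - 3))*(-3) + 0)² = ((5*37)*(-3) + 0)² = (185*(-3) + 0)² = (-555 + 0)² = (-555)² = 308025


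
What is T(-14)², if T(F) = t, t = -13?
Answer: 169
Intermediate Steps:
T(F) = -13
T(-14)² = (-13)² = 169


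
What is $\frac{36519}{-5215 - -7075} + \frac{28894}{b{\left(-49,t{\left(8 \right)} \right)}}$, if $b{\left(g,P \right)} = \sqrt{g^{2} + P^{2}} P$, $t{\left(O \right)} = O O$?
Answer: $\frac{12173}{620} + \frac{14447 \sqrt{6497}}{207904} \approx 25.235$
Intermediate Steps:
$t{\left(O \right)} = O^{2}$
$b{\left(g,P \right)} = P \sqrt{P^{2} + g^{2}}$ ($b{\left(g,P \right)} = \sqrt{P^{2} + g^{2}} P = P \sqrt{P^{2} + g^{2}}$)
$\frac{36519}{-5215 - -7075} + \frac{28894}{b{\left(-49,t{\left(8 \right)} \right)}} = \frac{36519}{-5215 - -7075} + \frac{28894}{8^{2} \sqrt{\left(8^{2}\right)^{2} + \left(-49\right)^{2}}} = \frac{36519}{-5215 + 7075} + \frac{28894}{64 \sqrt{64^{2} + 2401}} = \frac{36519}{1860} + \frac{28894}{64 \sqrt{4096 + 2401}} = 36519 \cdot \frac{1}{1860} + \frac{28894}{64 \sqrt{6497}} = \frac{12173}{620} + 28894 \frac{\sqrt{6497}}{415808} = \frac{12173}{620} + \frac{14447 \sqrt{6497}}{207904}$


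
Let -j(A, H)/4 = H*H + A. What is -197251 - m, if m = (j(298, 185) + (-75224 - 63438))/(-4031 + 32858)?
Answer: -5685877823/28827 ≈ -1.9724e+5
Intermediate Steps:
j(A, H) = -4*A - 4*H² (j(A, H) = -4*(H*H + A) = -4*(H² + A) = -4*(A + H²) = -4*A - 4*H²)
m = -276754/28827 (m = ((-4*298 - 4*185²) + (-75224 - 63438))/(-4031 + 32858) = ((-1192 - 4*34225) - 138662)/28827 = ((-1192 - 136900) - 138662)*(1/28827) = (-138092 - 138662)*(1/28827) = -276754*1/28827 = -276754/28827 ≈ -9.6005)
-197251 - m = -197251 - 1*(-276754/28827) = -197251 + 276754/28827 = -5685877823/28827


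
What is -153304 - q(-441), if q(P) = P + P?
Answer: -152422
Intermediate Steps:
q(P) = 2*P
-153304 - q(-441) = -153304 - 2*(-441) = -153304 - 1*(-882) = -153304 + 882 = -152422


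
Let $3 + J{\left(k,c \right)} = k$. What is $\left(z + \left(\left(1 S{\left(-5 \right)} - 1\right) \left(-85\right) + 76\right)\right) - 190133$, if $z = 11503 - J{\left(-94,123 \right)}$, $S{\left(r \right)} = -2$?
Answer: $-178202$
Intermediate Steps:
$J{\left(k,c \right)} = -3 + k$
$z = 11600$ ($z = 11503 - \left(-3 - 94\right) = 11503 - -97 = 11503 + 97 = 11600$)
$\left(z + \left(\left(1 S{\left(-5 \right)} - 1\right) \left(-85\right) + 76\right)\right) - 190133 = \left(11600 + \left(\left(1 \left(-2\right) - 1\right) \left(-85\right) + 76\right)\right) - 190133 = \left(11600 + \left(\left(-2 - 1\right) \left(-85\right) + 76\right)\right) - 190133 = \left(11600 + \left(\left(-3\right) \left(-85\right) + 76\right)\right) - 190133 = \left(11600 + \left(255 + 76\right)\right) - 190133 = \left(11600 + 331\right) - 190133 = 11931 - 190133 = -178202$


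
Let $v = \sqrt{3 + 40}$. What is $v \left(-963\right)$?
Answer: $- 963 \sqrt{43} \approx -6314.8$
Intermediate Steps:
$v = \sqrt{43} \approx 6.5574$
$v \left(-963\right) = \sqrt{43} \left(-963\right) = - 963 \sqrt{43}$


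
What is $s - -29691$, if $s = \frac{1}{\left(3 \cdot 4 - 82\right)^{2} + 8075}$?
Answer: $\frac{385240726}{12975} \approx 29691.0$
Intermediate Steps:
$s = \frac{1}{12975}$ ($s = \frac{1}{\left(12 - 82\right)^{2} + 8075} = \frac{1}{\left(-70\right)^{2} + 8075} = \frac{1}{4900 + 8075} = \frac{1}{12975} \approx 7.7071 \cdot 10^{-5}$)
$s - -29691 = \frac{1}{12975} - -29691 = \frac{1}{12975} + 29691 = \frac{385240726}{12975}$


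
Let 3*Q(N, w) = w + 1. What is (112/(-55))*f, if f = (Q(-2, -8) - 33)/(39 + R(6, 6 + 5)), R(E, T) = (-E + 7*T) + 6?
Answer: 2968/4785 ≈ 0.62027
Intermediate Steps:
R(E, T) = 6 - E + 7*T
Q(N, w) = 1/3 + w/3 (Q(N, w) = (w + 1)/3 = (1 + w)/3 = 1/3 + w/3)
f = -53/174 (f = ((1/3 + (1/3)*(-8)) - 33)/(39 + (6 - 1*6 + 7*(6 + 5))) = ((1/3 - 8/3) - 33)/(39 + (6 - 6 + 7*11)) = (-7/3 - 33)/(39 + (6 - 6 + 77)) = -106/(3*(39 + 77)) = -106/3/116 = -106/3*1/116 = -53/174 ≈ -0.30460)
(112/(-55))*f = (112/(-55))*(-53/174) = (112*(-1/55))*(-53/174) = -112/55*(-53/174) = 2968/4785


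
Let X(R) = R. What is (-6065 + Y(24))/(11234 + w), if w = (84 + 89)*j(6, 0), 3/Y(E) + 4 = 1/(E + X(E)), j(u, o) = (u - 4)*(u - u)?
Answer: -1158559/2145694 ≈ -0.53995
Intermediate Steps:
j(u, o) = 0 (j(u, o) = (-4 + u)*0 = 0)
Y(E) = 3/(-4 + 1/(2*E)) (Y(E) = 3/(-4 + 1/(E + E)) = 3/(-4 + 1/(2*E)))
w = 0 (w = (84 + 89)*0 = 173*0 = 0)
(-6065 + Y(24))/(11234 + w) = (-6065 - 6*24/(-1 + 8*24))/(11234 + 0) = (-6065 - 6*24/(-1 + 192))/11234 = (-6065 - 6*24/191)*(1/11234) = (-6065 - 6*24*1/191)*(1/11234) = (-6065 - 144/191)*(1/11234) = -1158559/191*1/11234 = -1158559/2145694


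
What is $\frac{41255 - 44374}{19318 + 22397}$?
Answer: $- \frac{3119}{41715} \approx -0.074769$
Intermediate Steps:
$\frac{41255 - 44374}{19318 + 22397} = - \frac{3119}{41715}$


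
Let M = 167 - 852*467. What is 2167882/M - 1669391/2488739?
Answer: -6059237661145/989813808863 ≈ -6.1216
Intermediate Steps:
M = -397717 (M = 167 - 397884 = -397717)
2167882/M - 1669391/2488739 = 2167882/(-397717) - 1669391/2488739 = 2167882*(-1/397717) - 1669391*1/2488739 = -2167882/397717 - 1669391/2488739 = -6059237661145/989813808863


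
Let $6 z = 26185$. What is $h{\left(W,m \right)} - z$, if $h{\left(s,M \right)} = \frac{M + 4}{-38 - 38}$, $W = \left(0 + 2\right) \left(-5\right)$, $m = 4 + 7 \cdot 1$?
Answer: $- \frac{995075}{228} \approx -4364.4$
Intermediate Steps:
$z = \frac{26185}{6}$ ($z = \frac{1}{6} \cdot 26185 = \frac{26185}{6} \approx 4364.2$)
$m = 11$ ($m = 4 + 7 = 11$)
$W = -10$ ($W = 2 \left(-5\right) = -10$)
$h{\left(s,M \right)} = - \frac{1}{19} - \frac{M}{76}$ ($h{\left(s,M \right)} = \frac{4 + M}{-76} = \left(4 + M\right) \left(- \frac{1}{76}\right) = - \frac{1}{19} - \frac{M}{76}$)
$h{\left(W,m \right)} - z = \left(- \frac{1}{19} - \frac{11}{76}\right) - \frac{26185}{6} = - \frac{15}{76} - \frac{26185}{6} = - \frac{995075}{228}$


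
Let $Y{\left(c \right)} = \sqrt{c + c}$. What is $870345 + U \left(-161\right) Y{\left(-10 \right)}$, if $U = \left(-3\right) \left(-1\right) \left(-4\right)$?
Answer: $870345 + 3864 i \sqrt{5} \approx 8.7035 \cdot 10^{5} + 8640.2 i$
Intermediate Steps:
$Y{\left(c \right)} = \sqrt{2} \sqrt{c}$ ($Y{\left(c \right)} = \sqrt{2 c} = \sqrt{2} \sqrt{c}$)
$U = -12$ ($U = 3 \left(-4\right) = -12$)
$870345 + U \left(-161\right) Y{\left(-10 \right)} = 870345 + \left(-12\right) \left(-161\right) \sqrt{2} \sqrt{-10} = 870345 + 1932 \sqrt{2} i \sqrt{10} = 870345 + 1932 \cdot 2 i \sqrt{5} = 870345 + 3864 i \sqrt{5}$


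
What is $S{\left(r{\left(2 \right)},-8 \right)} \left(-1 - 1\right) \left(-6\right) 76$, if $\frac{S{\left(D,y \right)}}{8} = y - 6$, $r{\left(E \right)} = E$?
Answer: $-102144$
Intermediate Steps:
$S{\left(D,y \right)} = -48 + 8 y$ ($S{\left(D,y \right)} = 8 \left(y - 6\right) = 8 \left(-6 + y\right) = -48 + 8 y$)
$S{\left(r{\left(2 \right)},-8 \right)} \left(-1 - 1\right) \left(-6\right) 76 = \left(-48 + 8 \left(-8\right)\right) \left(-1 - 1\right) \left(-6\right) 76 = \left(-48 - 64\right) \left(\left(-2\right) \left(-6\right)\right) 76 = \left(-112\right) 12 \cdot 76 = \left(-1344\right) 76 = -102144$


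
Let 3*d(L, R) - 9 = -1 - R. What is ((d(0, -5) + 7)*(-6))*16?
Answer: -1088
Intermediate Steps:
d(L, R) = 8/3 - R/3 (d(L, R) = 3 + (-1 - R)/3 = 3 + (-⅓ - R/3) = 8/3 - R/3)
((d(0, -5) + 7)*(-6))*16 = (((8/3 - ⅓*(-5)) + 7)*(-6))*16 = (((8/3 + 5/3) + 7)*(-6))*16 = ((13/3 + 7)*(-6))*16 = ((34/3)*(-6))*16 = -68*16 = -1088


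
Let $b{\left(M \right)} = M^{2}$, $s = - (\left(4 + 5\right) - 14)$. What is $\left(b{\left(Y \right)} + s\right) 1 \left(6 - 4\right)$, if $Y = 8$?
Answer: $138$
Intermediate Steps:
$s = 5$ ($s = - (9 - 14) = \left(-1\right) \left(-5\right) = 5$)
$\left(b{\left(Y \right)} + s\right) 1 \left(6 - 4\right) = \left(8^{2} + 5\right) 1 \left(6 - 4\right) = \left(64 + 5\right) 1 \cdot 2 = 69 \cdot 2 = 138$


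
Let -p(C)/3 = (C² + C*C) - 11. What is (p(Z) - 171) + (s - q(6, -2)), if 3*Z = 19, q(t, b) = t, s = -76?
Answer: -1382/3 ≈ -460.67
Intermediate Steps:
Z = 19/3 (Z = (⅓)*19 = 19/3 ≈ 6.3333)
p(C) = 33 - 6*C² (p(C) = -3*((C² + C*C) - 11) = -3*((C² + C²) - 11) = -3*(2*C² - 11) = -3*(-11 + 2*C²) = 33 - 6*C²)
(p(Z) - 171) + (s - q(6, -2)) = ((33 - 6*(19/3)²) - 171) + (-76 - 1*6) = ((33 - 6*361/9) - 171) + (-76 - 6) = ((33 - 722/3) - 171) - 82 = (-623/3 - 171) - 82 = -1136/3 - 82 = -1382/3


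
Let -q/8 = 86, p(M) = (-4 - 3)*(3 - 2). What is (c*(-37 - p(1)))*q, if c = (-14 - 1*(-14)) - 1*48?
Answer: -990720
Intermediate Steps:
p(M) = -7 (p(M) = -7*1 = -7)
q = -688 (q = -8*86 = -688)
c = -48 (c = (-14 + 14) - 48 = 0 - 48 = -48)
(c*(-37 - p(1)))*q = -48*(-37 - 1*(-7))*(-688) = -48*(-37 + 7)*(-688) = -48*(-30)*(-688) = 1440*(-688) = -990720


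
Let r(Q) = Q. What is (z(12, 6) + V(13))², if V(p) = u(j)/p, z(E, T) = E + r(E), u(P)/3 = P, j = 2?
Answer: 101124/169 ≈ 598.37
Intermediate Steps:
u(P) = 3*P
z(E, T) = 2*E (z(E, T) = E + E = 2*E)
V(p) = 6/p (V(p) = (3*2)/p = 6/p)
(z(12, 6) + V(13))² = (2*12 + 6/13)² = (24 + 6*(1/13))² = (24 + 6/13)² = (318/13)² = 101124/169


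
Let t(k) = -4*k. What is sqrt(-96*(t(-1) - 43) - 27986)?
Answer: I*sqrt(24242) ≈ 155.7*I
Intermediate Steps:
sqrt(-96*(t(-1) - 43) - 27986) = sqrt(-96*(-4*(-1) - 43) - 27986) = sqrt(-96*(4 - 43) - 27986) = sqrt(-96*(-39) - 27986) = sqrt(3744 - 27986) = sqrt(-24242) = I*sqrt(24242)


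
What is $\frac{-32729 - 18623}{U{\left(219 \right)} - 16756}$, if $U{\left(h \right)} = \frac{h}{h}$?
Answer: $\frac{51352}{16755} \approx 3.0649$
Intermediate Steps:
$U{\left(h \right)} = 1$
$\frac{-32729 - 18623}{U{\left(219 \right)} - 16756} = \frac{-32729 - 18623}{1 - 16756} = - \frac{51352}{-16755} = \left(-51352\right) \left(- \frac{1}{16755}\right) = \frac{51352}{16755}$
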